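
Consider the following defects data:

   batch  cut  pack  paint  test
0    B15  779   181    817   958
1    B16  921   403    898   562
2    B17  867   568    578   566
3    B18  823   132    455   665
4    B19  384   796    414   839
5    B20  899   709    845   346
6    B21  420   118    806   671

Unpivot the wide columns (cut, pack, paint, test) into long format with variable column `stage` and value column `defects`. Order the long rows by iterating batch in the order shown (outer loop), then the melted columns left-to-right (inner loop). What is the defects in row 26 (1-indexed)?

28 rows total (7 × 4). Row 26: index ⌊(26-1)/4⌋ = 6 into batch → B21; (26-1) mod 4 = 1 into the melted columns → pack.
So row 26 is (B21, pack, 118); defects = 118.

118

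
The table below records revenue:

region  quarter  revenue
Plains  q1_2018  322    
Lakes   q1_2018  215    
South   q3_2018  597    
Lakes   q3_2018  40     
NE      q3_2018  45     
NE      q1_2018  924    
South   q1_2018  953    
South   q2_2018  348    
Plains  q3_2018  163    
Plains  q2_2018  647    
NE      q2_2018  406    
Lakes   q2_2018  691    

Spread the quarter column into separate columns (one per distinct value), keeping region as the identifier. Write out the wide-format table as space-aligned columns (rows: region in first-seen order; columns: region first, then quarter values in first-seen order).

region  q1_2018  q3_2018  q2_2018
Plains  322      163      647    
Lakes   215      40       691    
South   953      597      348    
NE      924      45       406    

Columns: region plus the 3 distinct quarter values (q1_2018, q3_2018, q2_2018).
For example, row Plains column q1_2018 takes revenue=322 from the long row (Plains, q1_2018).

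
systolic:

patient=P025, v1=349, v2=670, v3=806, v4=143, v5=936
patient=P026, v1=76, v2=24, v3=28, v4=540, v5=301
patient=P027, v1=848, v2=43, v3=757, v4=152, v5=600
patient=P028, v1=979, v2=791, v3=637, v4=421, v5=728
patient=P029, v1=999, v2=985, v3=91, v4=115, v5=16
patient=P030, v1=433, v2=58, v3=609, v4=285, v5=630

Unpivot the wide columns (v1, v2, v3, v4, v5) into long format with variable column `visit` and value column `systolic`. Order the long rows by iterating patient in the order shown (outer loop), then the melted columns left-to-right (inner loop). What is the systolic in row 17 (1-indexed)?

30 rows total (6 × 5). Row 17: index ⌊(17-1)/5⌋ = 3 into patient → P028; (17-1) mod 5 = 1 into the melted columns → v2.
So row 17 is (P028, v2, 791); systolic = 791.

791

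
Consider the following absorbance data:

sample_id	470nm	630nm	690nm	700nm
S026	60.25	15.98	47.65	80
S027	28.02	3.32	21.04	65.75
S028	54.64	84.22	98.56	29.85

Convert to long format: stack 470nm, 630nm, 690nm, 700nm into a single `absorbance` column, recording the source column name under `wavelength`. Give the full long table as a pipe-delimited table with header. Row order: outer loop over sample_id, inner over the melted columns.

Each (sample_id, column) pair becomes one row: 3 × 4 = 12 rows.
For example, (S026, 470nm) → absorbance=60.25.

| sample_id | wavelength | absorbance |
| S026 | 470nm | 60.25 |
| S026 | 630nm | 15.98 |
| S026 | 690nm | 47.65 |
| S026 | 700nm | 80 |
| S027 | 470nm | 28.02 |
| S027 | 630nm | 3.32 |
| S027 | 690nm | 21.04 |
| S027 | 700nm | 65.75 |
| S028 | 470nm | 54.64 |
| S028 | 630nm | 84.22 |
| S028 | 690nm | 98.56 |
| S028 | 700nm | 29.85 |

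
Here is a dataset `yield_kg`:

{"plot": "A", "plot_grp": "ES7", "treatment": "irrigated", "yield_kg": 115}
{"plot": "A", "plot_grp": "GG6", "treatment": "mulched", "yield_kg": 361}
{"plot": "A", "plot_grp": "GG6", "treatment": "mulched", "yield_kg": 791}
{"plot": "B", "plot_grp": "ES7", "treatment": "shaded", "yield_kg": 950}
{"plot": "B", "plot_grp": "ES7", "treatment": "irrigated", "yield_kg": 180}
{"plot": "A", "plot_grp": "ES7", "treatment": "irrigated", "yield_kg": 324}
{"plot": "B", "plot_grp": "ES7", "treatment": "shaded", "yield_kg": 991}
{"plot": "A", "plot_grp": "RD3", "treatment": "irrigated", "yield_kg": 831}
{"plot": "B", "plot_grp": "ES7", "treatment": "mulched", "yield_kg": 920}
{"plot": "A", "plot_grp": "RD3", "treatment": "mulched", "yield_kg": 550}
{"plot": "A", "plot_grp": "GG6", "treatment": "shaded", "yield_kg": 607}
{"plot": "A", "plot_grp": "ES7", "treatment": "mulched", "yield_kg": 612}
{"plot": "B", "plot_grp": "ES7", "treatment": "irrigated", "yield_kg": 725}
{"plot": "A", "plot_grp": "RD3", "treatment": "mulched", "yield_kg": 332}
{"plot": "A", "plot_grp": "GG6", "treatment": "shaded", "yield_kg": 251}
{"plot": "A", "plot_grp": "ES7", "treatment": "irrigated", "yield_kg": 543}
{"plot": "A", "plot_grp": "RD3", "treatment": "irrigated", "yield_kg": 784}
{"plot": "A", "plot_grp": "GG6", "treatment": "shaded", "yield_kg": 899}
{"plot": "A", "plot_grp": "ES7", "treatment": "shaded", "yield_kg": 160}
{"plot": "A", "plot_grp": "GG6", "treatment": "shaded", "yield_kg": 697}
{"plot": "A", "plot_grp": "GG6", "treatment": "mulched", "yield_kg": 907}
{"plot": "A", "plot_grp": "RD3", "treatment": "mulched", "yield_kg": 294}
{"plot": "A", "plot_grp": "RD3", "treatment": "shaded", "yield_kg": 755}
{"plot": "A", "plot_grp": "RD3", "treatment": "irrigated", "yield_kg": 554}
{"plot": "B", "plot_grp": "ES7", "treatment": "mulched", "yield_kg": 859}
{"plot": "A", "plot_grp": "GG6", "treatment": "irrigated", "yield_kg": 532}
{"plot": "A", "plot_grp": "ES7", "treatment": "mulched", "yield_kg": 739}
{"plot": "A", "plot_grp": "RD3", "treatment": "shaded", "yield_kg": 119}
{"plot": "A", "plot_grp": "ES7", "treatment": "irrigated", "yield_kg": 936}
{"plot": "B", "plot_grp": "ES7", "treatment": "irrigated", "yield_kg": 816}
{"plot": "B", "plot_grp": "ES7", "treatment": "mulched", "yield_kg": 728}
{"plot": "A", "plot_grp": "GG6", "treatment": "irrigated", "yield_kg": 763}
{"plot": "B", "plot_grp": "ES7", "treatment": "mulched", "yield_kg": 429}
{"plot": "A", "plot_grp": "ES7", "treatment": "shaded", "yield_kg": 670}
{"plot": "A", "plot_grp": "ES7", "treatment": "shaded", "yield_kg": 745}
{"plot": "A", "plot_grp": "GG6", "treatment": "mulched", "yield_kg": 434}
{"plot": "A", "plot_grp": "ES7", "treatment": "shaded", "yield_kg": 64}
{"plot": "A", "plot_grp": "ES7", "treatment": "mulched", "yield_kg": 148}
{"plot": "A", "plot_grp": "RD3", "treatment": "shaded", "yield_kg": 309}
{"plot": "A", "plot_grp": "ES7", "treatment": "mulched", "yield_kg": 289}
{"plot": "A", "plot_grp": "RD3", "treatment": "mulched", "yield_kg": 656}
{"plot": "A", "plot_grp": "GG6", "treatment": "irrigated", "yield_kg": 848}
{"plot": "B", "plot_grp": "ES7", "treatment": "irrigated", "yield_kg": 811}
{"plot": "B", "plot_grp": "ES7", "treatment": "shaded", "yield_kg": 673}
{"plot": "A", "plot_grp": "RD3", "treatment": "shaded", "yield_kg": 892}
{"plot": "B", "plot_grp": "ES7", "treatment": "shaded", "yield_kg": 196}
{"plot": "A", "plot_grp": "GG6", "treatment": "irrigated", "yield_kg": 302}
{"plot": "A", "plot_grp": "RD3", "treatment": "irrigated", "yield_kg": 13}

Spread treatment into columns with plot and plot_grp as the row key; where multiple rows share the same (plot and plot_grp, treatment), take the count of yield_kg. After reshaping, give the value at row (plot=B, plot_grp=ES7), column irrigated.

Rows with plot=B, plot_grp=ES7 and treatment=irrigated: yield_kg values are 180, 725, 816, 811.
4 rows match — count = 4.

4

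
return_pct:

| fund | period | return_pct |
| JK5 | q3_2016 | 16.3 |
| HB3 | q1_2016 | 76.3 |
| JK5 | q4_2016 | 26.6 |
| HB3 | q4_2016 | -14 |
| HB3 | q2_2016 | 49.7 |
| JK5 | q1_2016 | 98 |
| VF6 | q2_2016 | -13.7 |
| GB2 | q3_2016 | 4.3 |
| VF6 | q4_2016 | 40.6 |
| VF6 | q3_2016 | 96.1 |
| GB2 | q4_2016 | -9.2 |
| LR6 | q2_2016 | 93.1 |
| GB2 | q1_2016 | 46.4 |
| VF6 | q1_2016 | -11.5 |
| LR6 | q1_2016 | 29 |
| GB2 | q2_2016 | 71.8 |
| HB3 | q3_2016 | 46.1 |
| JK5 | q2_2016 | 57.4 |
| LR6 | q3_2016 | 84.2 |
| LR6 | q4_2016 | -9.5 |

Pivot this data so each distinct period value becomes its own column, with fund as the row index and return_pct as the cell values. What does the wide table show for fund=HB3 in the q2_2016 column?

Wide layout: rows indexed by fund, columns are the 4 distinct period values (q3_2016, q1_2016, q4_2016, q2_2016).
Cell (fund=HB3, period=q2_2016) draws from the long row where fund=HB3 and period=q2_2016, which has return_pct=49.7.

49.7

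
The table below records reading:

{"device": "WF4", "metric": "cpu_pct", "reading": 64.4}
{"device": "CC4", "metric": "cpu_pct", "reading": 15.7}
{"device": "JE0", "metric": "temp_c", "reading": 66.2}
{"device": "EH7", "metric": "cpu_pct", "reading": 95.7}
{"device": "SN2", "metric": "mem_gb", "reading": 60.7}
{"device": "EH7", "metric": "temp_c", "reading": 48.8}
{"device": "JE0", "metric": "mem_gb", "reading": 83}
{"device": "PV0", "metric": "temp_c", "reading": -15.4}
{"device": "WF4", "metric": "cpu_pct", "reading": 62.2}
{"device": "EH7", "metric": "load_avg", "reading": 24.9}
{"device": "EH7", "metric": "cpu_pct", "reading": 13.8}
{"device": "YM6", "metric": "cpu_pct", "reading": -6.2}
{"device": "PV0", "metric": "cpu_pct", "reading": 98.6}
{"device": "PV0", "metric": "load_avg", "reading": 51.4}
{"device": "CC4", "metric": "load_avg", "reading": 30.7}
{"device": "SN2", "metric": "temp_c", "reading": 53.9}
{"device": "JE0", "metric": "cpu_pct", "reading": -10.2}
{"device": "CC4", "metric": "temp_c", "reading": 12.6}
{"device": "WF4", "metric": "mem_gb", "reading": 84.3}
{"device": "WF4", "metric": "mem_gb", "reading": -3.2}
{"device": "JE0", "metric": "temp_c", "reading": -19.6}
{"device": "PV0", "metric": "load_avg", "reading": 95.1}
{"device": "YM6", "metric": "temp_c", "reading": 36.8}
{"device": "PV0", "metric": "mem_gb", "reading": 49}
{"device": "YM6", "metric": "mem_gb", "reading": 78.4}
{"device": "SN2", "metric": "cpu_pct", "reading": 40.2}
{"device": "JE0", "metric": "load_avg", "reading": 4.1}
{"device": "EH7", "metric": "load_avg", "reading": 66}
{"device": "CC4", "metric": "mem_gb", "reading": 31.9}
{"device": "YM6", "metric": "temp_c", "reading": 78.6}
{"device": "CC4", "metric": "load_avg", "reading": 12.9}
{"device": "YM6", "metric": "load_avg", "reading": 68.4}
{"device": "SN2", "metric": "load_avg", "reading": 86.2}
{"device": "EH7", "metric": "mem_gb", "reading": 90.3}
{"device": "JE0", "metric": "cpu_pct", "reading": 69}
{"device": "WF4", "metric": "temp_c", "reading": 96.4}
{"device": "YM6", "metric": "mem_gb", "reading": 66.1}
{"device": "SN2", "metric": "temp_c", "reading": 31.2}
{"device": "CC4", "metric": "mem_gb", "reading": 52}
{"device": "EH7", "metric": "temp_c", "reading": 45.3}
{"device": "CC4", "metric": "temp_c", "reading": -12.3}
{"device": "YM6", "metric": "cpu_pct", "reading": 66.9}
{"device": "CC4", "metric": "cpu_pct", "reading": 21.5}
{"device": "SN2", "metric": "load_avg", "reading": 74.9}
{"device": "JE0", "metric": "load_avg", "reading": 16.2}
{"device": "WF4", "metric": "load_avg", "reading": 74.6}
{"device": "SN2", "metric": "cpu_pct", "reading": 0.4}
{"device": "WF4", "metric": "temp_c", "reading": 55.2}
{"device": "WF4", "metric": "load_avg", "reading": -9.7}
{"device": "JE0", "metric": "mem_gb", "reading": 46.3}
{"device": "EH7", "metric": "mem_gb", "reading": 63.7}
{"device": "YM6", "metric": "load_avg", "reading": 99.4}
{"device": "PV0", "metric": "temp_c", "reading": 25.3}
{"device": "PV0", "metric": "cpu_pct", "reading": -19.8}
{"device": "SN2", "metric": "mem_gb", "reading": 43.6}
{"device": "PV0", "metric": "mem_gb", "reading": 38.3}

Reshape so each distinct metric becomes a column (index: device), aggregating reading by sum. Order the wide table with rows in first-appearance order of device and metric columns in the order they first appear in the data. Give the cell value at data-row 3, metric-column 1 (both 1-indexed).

With rows in first-appearance order of device, row 3 is device=JE0. metric columns in first-appearance order: cpu_pct, temp_c, mem_gb, load_avg; column 1 is cpu_pct.
Long rows with device=JE0, metric=cpu_pct: -10.2 + 69 = 58.8.

58.8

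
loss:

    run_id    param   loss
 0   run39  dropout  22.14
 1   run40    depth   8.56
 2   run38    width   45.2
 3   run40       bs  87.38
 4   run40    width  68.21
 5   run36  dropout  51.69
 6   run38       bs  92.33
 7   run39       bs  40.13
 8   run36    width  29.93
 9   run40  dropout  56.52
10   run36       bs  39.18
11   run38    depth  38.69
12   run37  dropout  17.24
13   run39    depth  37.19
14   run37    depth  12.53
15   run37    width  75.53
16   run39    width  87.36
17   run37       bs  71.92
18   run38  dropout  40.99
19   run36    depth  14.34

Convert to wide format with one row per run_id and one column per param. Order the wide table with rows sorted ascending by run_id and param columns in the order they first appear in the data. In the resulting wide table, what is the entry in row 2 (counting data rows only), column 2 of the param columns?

12.53

With rows sorted ascending by run_id, row 2 is run_id=run37. param columns in first-appearance order: dropout, depth, width, bs; column 2 is depth.
Long rows with run_id=run37, param=depth: loss = 12.53.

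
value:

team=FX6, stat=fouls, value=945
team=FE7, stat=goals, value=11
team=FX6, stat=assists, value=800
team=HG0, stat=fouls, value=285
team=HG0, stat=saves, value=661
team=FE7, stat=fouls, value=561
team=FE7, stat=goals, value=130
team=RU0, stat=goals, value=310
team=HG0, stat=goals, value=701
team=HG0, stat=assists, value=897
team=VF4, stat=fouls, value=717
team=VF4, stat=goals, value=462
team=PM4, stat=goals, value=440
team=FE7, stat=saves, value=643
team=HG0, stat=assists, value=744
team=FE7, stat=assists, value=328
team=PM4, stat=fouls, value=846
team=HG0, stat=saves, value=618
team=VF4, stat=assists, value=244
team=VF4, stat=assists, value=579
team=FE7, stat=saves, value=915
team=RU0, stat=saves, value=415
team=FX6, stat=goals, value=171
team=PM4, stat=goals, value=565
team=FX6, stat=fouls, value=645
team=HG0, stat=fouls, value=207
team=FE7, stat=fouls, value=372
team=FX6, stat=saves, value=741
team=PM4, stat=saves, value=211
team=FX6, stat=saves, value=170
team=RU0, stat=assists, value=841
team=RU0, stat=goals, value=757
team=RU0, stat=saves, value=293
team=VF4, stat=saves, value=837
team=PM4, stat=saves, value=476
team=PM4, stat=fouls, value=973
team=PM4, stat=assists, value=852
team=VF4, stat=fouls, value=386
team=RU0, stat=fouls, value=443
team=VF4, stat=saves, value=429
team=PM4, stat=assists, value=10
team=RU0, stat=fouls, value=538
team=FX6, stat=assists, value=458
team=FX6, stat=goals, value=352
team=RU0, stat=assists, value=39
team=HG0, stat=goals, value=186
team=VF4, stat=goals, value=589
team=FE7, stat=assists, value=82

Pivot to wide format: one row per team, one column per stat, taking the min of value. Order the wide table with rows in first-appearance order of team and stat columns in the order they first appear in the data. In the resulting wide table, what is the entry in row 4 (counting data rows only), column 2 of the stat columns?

With rows in first-appearance order of team, row 4 is team=RU0. stat columns in first-appearance order: fouls, goals, assists, saves; column 2 is goals.
Long rows with team=RU0, stat=goals: min(310, 757) = 310.

310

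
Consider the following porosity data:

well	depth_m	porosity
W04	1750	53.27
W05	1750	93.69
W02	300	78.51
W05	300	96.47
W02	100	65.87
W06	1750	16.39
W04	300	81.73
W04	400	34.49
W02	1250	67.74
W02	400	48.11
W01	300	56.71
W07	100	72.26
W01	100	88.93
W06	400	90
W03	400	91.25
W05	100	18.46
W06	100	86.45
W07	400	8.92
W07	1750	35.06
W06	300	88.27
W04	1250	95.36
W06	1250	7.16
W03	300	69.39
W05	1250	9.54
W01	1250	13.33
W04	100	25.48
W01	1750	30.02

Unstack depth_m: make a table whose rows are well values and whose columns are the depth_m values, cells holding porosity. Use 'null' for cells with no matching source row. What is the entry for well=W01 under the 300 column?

The long row with well=W01, depth_m=300 has porosity=56.71.

56.71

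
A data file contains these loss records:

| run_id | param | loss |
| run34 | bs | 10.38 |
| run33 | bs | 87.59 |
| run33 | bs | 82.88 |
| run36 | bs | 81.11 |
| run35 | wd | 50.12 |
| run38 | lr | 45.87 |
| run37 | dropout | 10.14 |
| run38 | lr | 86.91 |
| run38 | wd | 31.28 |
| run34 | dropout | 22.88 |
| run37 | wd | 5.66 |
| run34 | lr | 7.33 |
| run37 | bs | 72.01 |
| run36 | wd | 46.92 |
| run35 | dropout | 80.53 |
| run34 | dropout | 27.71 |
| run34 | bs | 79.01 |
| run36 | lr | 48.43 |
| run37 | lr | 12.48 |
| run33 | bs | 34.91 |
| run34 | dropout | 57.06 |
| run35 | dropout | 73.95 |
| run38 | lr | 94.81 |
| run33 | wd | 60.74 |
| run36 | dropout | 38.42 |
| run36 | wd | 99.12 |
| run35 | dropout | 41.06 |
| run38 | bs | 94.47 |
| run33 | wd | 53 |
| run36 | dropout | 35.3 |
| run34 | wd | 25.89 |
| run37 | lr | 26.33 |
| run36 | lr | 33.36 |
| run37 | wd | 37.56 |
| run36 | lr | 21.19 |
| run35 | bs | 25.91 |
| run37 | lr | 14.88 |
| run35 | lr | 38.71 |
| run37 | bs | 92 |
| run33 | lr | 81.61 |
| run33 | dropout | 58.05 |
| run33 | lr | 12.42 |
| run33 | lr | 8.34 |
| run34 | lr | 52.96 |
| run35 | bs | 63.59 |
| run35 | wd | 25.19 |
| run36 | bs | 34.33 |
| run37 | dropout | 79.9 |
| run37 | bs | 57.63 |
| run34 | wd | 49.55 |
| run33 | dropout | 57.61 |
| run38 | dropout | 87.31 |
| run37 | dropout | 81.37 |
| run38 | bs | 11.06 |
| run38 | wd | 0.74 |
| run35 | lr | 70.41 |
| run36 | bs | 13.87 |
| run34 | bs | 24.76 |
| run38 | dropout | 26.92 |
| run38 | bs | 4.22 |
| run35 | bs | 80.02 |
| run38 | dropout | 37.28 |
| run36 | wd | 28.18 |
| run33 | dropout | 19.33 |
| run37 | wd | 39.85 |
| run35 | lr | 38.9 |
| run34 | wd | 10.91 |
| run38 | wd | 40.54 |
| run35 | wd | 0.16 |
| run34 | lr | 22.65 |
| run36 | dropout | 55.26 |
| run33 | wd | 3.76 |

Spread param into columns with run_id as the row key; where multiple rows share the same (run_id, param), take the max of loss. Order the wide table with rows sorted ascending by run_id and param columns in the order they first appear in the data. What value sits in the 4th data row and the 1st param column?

With rows sorted ascending by run_id, row 4 is run_id=run36. param columns in first-appearance order: bs, wd, lr, dropout; column 1 is bs.
Long rows with run_id=run36, param=bs: max(81.11, 34.33, 13.87) = 81.11.

81.11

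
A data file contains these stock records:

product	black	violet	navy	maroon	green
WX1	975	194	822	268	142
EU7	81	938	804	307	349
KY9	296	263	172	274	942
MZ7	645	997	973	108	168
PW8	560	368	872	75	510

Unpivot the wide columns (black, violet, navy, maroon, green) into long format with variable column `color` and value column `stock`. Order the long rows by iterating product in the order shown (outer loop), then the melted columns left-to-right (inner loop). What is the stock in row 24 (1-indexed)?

25 rows total (5 × 5). Row 24: index ⌊(24-1)/5⌋ = 4 into product → PW8; (24-1) mod 5 = 3 into the melted columns → maroon.
So row 24 is (PW8, maroon, 75); stock = 75.

75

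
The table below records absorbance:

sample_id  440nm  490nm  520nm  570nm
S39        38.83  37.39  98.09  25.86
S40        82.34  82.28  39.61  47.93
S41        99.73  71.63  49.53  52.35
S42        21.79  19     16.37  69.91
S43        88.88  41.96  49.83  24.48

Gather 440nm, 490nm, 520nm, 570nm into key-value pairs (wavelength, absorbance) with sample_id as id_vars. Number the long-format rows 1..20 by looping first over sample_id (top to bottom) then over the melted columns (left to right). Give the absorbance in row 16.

69.91

20 rows total (5 × 4). Row 16: index ⌊(16-1)/4⌋ = 3 into sample_id → S42; (16-1) mod 4 = 3 into the melted columns → 570nm.
So row 16 is (S42, 570nm, 69.91); absorbance = 69.91.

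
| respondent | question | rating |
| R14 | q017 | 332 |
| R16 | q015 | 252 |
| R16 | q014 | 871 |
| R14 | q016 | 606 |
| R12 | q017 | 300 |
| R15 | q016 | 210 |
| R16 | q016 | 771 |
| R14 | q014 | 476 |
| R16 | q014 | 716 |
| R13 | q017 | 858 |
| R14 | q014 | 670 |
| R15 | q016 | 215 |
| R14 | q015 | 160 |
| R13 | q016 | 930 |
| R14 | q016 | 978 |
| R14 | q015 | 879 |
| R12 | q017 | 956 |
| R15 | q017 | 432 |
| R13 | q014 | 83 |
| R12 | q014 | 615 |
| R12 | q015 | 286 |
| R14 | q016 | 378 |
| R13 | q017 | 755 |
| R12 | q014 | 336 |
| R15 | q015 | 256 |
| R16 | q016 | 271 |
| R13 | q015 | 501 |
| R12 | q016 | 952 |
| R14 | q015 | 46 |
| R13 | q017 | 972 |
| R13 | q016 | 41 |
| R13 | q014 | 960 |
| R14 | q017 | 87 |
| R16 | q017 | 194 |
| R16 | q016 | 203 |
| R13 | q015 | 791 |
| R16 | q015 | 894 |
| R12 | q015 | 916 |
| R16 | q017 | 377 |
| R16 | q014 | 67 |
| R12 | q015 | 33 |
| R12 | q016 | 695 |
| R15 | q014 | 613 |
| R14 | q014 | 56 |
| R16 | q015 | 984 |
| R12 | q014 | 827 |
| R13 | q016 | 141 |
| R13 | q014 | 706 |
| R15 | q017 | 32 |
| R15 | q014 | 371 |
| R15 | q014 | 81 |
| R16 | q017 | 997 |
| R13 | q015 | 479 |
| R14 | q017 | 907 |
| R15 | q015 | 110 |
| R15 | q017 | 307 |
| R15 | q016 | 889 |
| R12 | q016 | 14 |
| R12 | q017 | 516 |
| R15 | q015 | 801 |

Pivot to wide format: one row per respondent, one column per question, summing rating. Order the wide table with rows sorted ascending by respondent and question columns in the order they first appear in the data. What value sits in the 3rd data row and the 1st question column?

1326

With rows sorted ascending by respondent, row 3 is respondent=R14. question columns in first-appearance order: q017, q015, q014, q016; column 1 is q017.
Long rows with respondent=R14, question=q017: 332 + 87 + 907 = 1326.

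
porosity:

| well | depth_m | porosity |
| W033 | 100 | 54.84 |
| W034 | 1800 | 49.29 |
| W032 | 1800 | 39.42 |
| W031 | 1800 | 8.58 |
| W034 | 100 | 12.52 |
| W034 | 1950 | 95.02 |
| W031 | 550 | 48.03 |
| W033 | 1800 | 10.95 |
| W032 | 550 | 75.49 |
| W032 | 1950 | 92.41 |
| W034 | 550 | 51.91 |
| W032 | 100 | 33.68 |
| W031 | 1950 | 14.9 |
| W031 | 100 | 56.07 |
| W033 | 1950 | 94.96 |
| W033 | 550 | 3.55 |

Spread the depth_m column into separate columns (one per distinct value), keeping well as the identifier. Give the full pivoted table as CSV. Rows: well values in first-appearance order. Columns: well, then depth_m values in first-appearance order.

well,100,1800,1950,550
W033,54.84,10.95,94.96,3.55
W034,12.52,49.29,95.02,51.91
W032,33.68,39.42,92.41,75.49
W031,56.07,8.58,14.9,48.03

Columns: well plus the 4 distinct depth_m values (100, 1800, 1950, 550).
For example, row W033 column 100 takes porosity=54.84 from the long row (W033, 100).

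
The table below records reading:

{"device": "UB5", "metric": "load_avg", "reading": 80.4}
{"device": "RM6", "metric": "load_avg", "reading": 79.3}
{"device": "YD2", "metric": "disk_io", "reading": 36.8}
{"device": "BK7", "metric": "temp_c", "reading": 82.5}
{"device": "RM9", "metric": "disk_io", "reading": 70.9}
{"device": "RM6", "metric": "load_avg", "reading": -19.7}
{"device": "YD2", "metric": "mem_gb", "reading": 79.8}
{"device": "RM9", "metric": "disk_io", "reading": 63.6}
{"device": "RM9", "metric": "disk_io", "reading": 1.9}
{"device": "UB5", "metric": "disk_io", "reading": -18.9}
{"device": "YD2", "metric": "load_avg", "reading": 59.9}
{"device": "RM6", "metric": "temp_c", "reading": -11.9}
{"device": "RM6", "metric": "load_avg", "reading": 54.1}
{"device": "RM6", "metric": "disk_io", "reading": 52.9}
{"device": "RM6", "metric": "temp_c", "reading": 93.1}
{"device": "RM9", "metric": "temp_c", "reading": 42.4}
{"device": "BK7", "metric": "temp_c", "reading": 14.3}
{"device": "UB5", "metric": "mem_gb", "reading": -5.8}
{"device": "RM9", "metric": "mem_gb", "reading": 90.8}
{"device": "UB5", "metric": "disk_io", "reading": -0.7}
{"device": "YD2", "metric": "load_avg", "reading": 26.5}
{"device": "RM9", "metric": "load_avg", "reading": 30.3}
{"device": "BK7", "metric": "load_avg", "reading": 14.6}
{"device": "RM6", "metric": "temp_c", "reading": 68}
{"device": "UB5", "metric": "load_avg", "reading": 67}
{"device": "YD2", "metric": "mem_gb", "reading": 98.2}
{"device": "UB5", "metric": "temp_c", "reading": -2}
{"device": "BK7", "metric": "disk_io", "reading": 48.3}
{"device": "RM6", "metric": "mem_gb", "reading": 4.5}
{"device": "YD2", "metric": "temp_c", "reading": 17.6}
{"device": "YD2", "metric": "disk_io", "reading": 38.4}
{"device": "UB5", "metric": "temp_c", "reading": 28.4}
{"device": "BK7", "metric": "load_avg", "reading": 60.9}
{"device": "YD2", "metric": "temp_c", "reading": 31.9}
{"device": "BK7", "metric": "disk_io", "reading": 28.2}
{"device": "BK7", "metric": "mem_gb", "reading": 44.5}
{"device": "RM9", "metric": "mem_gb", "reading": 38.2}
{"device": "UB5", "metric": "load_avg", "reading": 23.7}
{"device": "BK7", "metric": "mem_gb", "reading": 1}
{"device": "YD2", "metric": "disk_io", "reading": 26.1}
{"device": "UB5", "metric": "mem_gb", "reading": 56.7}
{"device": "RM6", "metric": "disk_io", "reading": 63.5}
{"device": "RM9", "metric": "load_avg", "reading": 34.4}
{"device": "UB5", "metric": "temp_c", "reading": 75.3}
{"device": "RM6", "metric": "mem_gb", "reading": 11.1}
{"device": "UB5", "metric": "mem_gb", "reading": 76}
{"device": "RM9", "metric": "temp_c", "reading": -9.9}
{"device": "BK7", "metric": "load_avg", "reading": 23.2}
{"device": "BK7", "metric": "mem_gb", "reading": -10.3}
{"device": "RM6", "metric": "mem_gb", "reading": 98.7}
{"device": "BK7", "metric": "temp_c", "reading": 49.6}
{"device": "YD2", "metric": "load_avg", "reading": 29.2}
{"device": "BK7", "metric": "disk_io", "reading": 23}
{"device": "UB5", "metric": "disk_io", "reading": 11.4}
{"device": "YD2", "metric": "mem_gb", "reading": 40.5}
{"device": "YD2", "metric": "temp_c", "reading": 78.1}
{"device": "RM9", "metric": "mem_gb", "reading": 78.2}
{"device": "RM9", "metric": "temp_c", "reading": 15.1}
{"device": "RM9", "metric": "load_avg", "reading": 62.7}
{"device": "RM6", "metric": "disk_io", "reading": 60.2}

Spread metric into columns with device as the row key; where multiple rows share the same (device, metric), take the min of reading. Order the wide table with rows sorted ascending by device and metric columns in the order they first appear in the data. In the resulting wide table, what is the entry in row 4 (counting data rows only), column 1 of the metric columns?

With rows sorted ascending by device, row 4 is device=UB5. metric columns in first-appearance order: load_avg, disk_io, temp_c, mem_gb; column 1 is load_avg.
Long rows with device=UB5, metric=load_avg: min(80.4, 67, 23.7) = 23.7.

23.7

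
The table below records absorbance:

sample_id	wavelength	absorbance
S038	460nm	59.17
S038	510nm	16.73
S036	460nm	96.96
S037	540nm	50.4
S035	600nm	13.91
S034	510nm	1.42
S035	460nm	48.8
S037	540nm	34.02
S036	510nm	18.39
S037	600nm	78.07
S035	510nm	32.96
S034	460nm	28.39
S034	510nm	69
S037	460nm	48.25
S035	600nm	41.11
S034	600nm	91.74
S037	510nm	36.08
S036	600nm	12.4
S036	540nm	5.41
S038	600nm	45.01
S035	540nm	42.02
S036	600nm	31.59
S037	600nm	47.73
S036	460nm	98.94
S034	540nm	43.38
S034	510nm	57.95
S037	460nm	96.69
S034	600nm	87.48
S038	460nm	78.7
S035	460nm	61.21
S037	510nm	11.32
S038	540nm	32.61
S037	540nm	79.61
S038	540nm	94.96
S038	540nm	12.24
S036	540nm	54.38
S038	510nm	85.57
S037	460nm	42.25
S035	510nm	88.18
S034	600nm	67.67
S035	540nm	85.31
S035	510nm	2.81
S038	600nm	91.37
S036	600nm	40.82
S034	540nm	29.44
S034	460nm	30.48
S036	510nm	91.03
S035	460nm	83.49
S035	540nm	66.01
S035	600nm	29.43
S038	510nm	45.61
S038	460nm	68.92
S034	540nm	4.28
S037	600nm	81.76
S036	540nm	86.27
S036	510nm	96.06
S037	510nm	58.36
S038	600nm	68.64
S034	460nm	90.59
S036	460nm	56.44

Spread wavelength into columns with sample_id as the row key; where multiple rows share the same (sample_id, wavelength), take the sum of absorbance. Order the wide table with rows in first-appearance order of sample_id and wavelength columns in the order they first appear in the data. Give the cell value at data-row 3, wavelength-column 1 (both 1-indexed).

187.19

With rows in first-appearance order of sample_id, row 3 is sample_id=S037. wavelength columns in first-appearance order: 460nm, 510nm, 540nm, 600nm; column 1 is 460nm.
Long rows with sample_id=S037, wavelength=460nm: 48.25 + 96.69 + 42.25 = 187.19.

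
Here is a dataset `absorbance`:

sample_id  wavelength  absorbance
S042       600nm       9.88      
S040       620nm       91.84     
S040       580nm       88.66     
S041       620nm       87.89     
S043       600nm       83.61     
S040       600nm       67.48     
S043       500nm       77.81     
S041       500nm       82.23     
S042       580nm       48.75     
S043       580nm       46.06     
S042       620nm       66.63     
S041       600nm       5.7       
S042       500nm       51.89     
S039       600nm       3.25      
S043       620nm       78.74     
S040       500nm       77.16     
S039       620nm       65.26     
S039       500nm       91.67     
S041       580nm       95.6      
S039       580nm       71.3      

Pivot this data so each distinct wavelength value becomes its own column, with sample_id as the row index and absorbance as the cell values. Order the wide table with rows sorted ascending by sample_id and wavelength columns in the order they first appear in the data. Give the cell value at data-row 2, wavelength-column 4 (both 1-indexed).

77.16

With rows sorted ascending by sample_id, row 2 is sample_id=S040. wavelength columns in first-appearance order: 600nm, 620nm, 580nm, 500nm; column 4 is 500nm.
Long rows with sample_id=S040, wavelength=500nm: absorbance = 77.16.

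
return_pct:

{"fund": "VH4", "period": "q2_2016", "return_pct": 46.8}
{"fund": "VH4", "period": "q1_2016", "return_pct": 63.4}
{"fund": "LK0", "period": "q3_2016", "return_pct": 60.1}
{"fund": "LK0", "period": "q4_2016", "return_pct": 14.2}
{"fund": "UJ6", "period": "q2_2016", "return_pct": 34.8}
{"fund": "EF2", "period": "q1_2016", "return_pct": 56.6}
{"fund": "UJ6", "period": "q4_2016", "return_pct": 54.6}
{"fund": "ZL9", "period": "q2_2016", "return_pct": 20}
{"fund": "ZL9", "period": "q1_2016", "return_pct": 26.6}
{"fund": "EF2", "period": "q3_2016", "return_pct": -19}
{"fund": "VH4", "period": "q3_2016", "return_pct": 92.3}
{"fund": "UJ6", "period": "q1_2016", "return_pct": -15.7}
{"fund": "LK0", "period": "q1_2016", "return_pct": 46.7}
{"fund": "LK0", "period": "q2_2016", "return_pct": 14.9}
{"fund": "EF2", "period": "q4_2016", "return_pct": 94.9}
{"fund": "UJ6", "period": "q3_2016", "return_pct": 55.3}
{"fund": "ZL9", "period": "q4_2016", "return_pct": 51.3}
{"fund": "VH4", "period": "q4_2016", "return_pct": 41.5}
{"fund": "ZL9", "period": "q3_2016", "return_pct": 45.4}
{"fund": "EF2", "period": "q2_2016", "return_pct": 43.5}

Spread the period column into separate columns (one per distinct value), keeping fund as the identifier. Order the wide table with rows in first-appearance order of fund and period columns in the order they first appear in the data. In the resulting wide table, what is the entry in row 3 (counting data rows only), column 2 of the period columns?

-15.7

With rows in first-appearance order of fund, row 3 is fund=UJ6. period columns in first-appearance order: q2_2016, q1_2016, q3_2016, q4_2016; column 2 is q1_2016.
Long rows with fund=UJ6, period=q1_2016: return_pct = -15.7.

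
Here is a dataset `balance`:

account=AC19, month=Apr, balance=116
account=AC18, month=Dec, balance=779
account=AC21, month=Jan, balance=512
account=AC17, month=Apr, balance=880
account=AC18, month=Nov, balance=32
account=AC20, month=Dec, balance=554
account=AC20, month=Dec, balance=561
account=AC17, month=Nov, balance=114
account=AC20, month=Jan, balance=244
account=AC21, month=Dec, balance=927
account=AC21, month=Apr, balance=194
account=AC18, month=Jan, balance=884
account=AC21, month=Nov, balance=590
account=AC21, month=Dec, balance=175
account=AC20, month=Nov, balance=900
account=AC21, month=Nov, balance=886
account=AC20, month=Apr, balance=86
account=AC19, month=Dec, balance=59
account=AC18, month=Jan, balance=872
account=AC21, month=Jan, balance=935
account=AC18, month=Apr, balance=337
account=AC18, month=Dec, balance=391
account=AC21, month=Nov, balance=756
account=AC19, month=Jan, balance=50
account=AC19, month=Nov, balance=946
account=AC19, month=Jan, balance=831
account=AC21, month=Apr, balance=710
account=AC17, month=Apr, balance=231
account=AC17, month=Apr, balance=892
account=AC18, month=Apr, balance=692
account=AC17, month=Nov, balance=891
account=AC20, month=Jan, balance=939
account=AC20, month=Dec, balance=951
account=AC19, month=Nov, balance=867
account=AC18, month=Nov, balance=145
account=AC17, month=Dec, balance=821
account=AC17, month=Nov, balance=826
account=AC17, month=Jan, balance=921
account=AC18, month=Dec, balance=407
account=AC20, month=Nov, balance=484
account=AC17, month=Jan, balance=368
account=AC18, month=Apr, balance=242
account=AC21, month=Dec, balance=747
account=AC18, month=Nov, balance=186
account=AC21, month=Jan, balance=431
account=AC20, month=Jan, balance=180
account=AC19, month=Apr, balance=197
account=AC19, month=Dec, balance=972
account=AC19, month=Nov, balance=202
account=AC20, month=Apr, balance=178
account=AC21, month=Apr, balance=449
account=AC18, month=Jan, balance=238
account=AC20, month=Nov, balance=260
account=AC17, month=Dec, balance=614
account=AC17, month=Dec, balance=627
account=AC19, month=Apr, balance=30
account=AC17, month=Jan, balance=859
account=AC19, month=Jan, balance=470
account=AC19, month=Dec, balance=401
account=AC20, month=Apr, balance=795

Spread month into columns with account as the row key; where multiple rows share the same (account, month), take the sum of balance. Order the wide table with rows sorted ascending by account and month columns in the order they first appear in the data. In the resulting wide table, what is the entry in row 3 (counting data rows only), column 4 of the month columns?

2015

With rows sorted ascending by account, row 3 is account=AC19. month columns in first-appearance order: Apr, Dec, Jan, Nov; column 4 is Nov.
Long rows with account=AC19, month=Nov: 946 + 867 + 202 = 2015.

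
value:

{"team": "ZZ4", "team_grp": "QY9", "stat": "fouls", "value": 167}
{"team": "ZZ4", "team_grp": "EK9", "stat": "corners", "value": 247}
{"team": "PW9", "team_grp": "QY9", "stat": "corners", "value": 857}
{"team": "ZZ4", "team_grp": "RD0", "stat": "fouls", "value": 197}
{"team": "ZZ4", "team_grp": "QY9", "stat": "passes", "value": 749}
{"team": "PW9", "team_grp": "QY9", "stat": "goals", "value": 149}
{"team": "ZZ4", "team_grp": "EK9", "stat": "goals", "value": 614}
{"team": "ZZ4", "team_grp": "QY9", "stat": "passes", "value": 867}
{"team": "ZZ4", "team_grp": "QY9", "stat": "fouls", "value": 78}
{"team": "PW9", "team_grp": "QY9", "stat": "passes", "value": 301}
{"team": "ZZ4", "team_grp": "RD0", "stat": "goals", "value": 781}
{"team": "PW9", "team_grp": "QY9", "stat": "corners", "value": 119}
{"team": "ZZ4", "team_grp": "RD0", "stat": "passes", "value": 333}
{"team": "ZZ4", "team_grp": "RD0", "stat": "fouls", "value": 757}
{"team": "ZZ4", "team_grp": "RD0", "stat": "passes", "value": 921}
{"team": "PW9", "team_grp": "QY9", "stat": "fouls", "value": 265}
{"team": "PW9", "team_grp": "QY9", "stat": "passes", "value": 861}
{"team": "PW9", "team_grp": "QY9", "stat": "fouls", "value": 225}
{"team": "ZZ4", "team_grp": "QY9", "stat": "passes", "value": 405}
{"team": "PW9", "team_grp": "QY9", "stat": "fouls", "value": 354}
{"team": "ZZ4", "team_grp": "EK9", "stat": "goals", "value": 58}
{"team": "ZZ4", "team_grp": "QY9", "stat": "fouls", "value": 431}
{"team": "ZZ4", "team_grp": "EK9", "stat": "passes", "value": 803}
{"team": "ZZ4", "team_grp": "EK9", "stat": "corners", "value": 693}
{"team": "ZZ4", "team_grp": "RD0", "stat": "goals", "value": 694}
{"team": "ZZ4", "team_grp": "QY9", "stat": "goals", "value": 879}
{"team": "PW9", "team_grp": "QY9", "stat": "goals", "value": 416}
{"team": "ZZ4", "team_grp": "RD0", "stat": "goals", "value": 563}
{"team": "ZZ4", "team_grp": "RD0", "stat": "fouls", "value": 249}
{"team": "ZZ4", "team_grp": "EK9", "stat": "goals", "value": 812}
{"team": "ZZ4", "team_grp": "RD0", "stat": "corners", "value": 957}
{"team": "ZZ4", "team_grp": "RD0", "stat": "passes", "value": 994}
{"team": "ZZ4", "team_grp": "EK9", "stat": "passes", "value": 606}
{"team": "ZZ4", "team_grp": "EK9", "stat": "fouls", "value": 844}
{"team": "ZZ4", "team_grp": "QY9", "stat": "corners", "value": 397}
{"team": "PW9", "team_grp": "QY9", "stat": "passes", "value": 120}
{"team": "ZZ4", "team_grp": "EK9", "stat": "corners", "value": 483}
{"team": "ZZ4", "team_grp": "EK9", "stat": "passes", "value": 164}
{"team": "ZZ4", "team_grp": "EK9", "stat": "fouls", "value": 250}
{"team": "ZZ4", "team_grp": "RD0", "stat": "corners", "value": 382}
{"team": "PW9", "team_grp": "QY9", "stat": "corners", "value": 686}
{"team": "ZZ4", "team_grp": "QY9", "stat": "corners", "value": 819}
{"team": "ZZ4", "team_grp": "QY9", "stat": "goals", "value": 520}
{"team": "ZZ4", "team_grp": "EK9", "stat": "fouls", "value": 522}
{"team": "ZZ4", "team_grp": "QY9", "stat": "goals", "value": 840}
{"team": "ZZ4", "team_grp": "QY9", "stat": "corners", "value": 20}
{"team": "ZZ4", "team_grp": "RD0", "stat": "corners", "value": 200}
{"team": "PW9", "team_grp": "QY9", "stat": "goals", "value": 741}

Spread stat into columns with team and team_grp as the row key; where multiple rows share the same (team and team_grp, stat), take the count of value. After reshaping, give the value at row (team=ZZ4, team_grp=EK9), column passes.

Rows with team=ZZ4, team_grp=EK9 and stat=passes: value values are 803, 606, 164.
3 rows match — count = 3.

3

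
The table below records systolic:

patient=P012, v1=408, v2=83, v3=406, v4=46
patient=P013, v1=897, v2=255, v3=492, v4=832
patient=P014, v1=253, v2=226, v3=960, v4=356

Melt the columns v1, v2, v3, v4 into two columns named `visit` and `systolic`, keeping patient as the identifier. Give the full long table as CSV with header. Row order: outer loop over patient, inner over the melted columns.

Each (patient, column) pair becomes one row: 3 × 4 = 12 rows.
For example, (P012, v1) → systolic=408.

patient,visit,systolic
P012,v1,408
P012,v2,83
P012,v3,406
P012,v4,46
P013,v1,897
P013,v2,255
P013,v3,492
P013,v4,832
P014,v1,253
P014,v2,226
P014,v3,960
P014,v4,356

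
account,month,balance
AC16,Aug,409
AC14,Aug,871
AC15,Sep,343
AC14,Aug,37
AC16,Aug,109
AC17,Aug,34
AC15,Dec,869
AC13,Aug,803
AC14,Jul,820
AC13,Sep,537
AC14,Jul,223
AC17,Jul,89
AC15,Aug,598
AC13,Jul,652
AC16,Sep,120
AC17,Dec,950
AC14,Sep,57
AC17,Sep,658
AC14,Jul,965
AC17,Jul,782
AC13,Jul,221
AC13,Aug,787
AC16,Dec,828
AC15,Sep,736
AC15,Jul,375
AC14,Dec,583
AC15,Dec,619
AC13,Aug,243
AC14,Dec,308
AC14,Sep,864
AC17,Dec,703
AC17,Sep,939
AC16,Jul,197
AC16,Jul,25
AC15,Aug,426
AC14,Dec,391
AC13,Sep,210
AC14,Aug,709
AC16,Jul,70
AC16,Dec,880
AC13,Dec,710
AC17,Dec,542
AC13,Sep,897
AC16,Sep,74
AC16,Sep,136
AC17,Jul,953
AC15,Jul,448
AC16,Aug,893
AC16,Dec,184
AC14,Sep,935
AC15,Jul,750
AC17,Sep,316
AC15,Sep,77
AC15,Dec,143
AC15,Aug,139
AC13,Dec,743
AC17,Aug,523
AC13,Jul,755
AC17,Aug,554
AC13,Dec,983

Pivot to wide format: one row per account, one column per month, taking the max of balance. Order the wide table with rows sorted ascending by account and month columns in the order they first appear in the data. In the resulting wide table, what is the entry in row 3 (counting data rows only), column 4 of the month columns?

750

With rows sorted ascending by account, row 3 is account=AC15. month columns in first-appearance order: Aug, Sep, Dec, Jul; column 4 is Jul.
Long rows with account=AC15, month=Jul: max(375, 448, 750) = 750.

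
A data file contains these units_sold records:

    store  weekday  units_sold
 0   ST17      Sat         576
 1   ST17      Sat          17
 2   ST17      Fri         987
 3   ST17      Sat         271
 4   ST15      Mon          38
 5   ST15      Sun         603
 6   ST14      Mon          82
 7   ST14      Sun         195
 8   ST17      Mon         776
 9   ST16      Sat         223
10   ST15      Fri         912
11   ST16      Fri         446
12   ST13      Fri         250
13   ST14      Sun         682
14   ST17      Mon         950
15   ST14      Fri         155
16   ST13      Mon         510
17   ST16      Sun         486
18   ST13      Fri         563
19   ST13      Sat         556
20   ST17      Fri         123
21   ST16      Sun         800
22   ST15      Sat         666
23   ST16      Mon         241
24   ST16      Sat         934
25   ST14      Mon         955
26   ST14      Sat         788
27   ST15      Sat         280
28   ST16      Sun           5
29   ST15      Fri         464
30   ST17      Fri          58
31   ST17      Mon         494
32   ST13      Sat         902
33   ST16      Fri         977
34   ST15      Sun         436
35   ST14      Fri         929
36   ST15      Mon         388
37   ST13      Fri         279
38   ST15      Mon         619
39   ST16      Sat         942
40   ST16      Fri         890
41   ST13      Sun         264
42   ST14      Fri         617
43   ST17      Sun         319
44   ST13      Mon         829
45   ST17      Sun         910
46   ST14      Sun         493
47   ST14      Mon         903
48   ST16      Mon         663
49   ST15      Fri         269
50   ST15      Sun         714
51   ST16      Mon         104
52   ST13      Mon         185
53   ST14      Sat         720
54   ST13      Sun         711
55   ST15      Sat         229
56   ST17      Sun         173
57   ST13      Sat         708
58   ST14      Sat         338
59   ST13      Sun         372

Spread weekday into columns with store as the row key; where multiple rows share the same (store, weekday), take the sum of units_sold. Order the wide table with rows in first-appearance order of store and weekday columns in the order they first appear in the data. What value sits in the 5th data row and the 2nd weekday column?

With rows in first-appearance order of store, row 5 is store=ST13. weekday columns in first-appearance order: Sat, Fri, Mon, Sun; column 2 is Fri.
Long rows with store=ST13, weekday=Fri: 250 + 563 + 279 = 1092.

1092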